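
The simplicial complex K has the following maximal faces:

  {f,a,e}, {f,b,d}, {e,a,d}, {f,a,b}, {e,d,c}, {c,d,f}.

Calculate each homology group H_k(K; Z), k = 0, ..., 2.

Take the total order a < b < c < d < e < f on the vertex set. Then K (dimension 2) consists of the simplices:

  0-simplices (6): a, b, c, d, e, f
  1-simplices (12): ab, ad, ae, af, bd, bf, cd, ce, cf, de, df, ef
  2-simplices (6): abf, ade, aef, bdf, cde, cdf

giving chain groups C_0 ≅ Z^6, C_1 ≅ Z^12, C_2 ≅ Z^6.

∂_1: C_1 → C_0 sends each edge [p,q] (with p < q) to q − p.
The resulting 6×12 matrix has rank 5, and its Smith normal form has invariant factors (1,1,1,1,1).

Boundary ∂_2: C_2 → C_1 sends each 2-simplex [p,q,r] to [q,r] − [p,r] + [p,q]. For instance
  ∂bdf = df − bf + bd,
  ∂cdf = df − cf + cd.
As a 12×6 matrix over Z this has rank 6, with invariant factors (1,1,1,1,1,1).

Now H_k = ker ∂_k / im ∂_{k+1}, so:

  H_0: rank C_0 − rank ∂_1 = 6 − 5 = 1, and the invariant factors of ∂_1 are all 1, so H_0 = Z.
  H_1: rank ker ∂_1 − rank ∂_2 = (12 − 5) − 6 = 1, and the invariant factors of ∂_2 are all 1, so H_1 = Z.
  H_2: rank ker ∂_2 − rank ∂_3 = (6 − 6) − 0 = 0, and there is no ∂_3, so H_2 = 0.

H_0 = Z,  H_1 = Z,  H_2 = 0.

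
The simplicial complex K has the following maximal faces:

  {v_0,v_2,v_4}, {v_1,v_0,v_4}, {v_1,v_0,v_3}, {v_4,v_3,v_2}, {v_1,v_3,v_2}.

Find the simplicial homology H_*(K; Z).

Fix the vertex order v_0 < v_1 < v_2 < v_3 < v_4 and write every simplex with vertices in increasing order. Then dim K = 2 and the simplices of K are:

  0-simplices (5): [v_0], [v_1], [v_2], [v_3], [v_4]
  1-simplices (10): [v_0,v_1], [v_0,v_2], [v_0,v_3], [v_0,v_4], [v_1,v_2], [v_1,v_3], [v_1,v_4], [v_2,v_3], [v_2,v_4], [v_3,v_4]
  2-simplices (5): [v_0,v_1,v_3], [v_0,v_1,v_4], [v_0,v_2,v_4], [v_1,v_2,v_3], [v_2,v_3,v_4]

so the chain groups are C_0 ≅ Z^5, C_1 ≅ Z^10, C_2 ≅ Z^5.

The boundary map ∂_1: C_1 → C_0 maps an edge to its endpoints' difference, ∂[p,q] = q − p.
The resulting 5×10 matrix has rank 4, and its Smith normal form has invariant factors (1,1,1,1).

The boundary map ∂_2: C_2 → C_1 sends each 2-simplex [p,q,r] to [q,r] − [p,r] + [p,q]. For instance
  ∂[v_0,v_2,v_4] = [v_2,v_4] − [v_0,v_4] + [v_0,v_2],
  ∂[v_0,v_1,v_4] = [v_1,v_4] − [v_0,v_4] + [v_0,v_1].
The 10×5 boundary matrix has rank 5 and Smith normal form diag(1,1,1,1,1).

Computing H_k = (kernel of ∂_k) / (image of ∂_{k+1}):

  H_0: rank C_0 − rank ∂_1 = 5 − 4 = 1, and the invariant factors of ∂_1 are all 1, so H_0 ≅ Z.
  H_1: rank ker ∂_1 − rank ∂_2 = (10 − 4) − 5 = 1, and the invariant factors of ∂_2 are all 1, so H_1 ≅ Z.
  H_2: rank ker ∂_2 − rank ∂_3 = (5 − 5) − 0 = 0, and there is no ∂_3, so H_2 ≅ 0.

As a check, the Euler characteristic is 5 − 10 + 5 = 0, which agrees with 1 − 1 + 0 = 0.
(K is a triangulation of the Möbius band.)

H_0 ≅ Z,  H_1 ≅ Z,  H_2 = 0.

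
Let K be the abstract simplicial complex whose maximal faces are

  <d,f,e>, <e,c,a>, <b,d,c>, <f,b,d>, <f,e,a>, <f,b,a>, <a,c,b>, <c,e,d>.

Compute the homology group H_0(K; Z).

Take the total order a < b < c < d < e < f on the vertex set. Then K (dimension 2) consists of the simplices:

  0-simplices (6): a, b, c, d, e, f
  1-simplices (12): ab, ac, ae, af, bc, bd, bf, cd, ce, de, df, ef
  2-simplices (8): abc, abf, ace, aef, bcd, bdf, cde, def

giving chain groups C_0 ≅ Z^6, C_1 ≅ Z^12, C_2 ≅ Z^8.

∂_1: C_1 → C_0 sends each edge [p,q] (with p < q) to q − p.
As a 6×12 matrix over Z this has rank 5, with invariant factors (1,1,1,1,1).

∂_2: C_2 → C_1 sends each 2-simplex [p,q,r] to [q,r] − [p,r] + [p,q]. For instance
  ∂bcd = cd − bd + bc,
  ∂aef = ef − af + ae.
The 12×8 boundary matrix has rank 7 and Smith normal form diag(1,1,1,1,1,1,1).

Now H_k = ker ∂_k / im ∂_{k+1}, so:

  H_0: rank C_0 − rank ∂_1 = 6 − 5 = 1, and the invariant factors of ∂_1 are all 1, so H_0 = Z.

H_0 ≅ Z.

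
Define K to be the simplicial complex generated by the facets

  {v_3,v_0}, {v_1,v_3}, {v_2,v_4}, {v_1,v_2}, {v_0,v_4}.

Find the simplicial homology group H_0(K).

H_0 = Z.

Order the vertices as v_0 < v_1 < v_2 < v_3 < v_4. Listing each simplex with vertices in this order, K has dimension 1 with simplices:

  0-simplices (5): [v_0], [v_1], [v_2], [v_3], [v_4]
  1-simplices (5): [v_0,v_3], [v_0,v_4], [v_1,v_2], [v_1,v_3], [v_2,v_4]

Hence C_0 ≅ Z^5, C_1 ≅ Z^5.

The boundary map ∂_1: C_1 → C_0 maps an edge to its endpoints' difference, ∂[p,q] = q − p.
As a 5×5 matrix over Z this has rank 4, with invariant factors (1,1,1,1).

Reading off H_k = ker ∂_k / im ∂_{k+1}:

  H_0: rank C_0 − rank ∂_1 = 5 − 4 = 1, and the invariant factors of ∂_1 are all 1, so H_0 ≅ Z.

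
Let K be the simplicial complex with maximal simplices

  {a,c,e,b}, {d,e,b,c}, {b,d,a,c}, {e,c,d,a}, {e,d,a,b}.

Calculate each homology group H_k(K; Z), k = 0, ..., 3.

H_0 = Z,  H_1 = 0,  H_2 = 0,  H_3 = Z.

Order the vertices as a < b < c < d < e. Listing each simplex with vertices in this order, K has dimension 3 with simplices:

  0-simplices (5): a, b, c, d, e
  1-simplices (10): ab, ac, ad, ae, bc, bd, be, cd, ce, de
  2-simplices (10): abc, abd, abe, acd, ace, ade, bcd, bce, bde, cde
  3-simplices (5): abcd, abce, abde, acde, bcde

so the chain groups are C_0 ≅ Z^5, C_1 ≅ Z^10, C_2 ≅ Z^10, C_3 ≅ Z^5.

The boundary map ∂_1: C_1 → C_0 is given by ∂[p,q] = [q] − [p]. For instance
  ∂bc = c − b.
The resulting 5×10 matrix has rank 4, and its Smith normal form has invariant factors (1,1,1,1).

Boundary ∂_2: C_2 → C_1 sends each 2-simplex [p,q,r] to [q,r] − [p,r] + [p,q]. For instance
  ∂abd = bd − ad + ab,
  ∂bcd = cd − bd + bc.
As a 10×10 matrix over Z this has rank 6, with invariant factors (1,1,1,1,1,1).

∂_3: C_3 → C_2 sends each 3-simplex σ to the alternating sum Σ_i (−1)^i (σ with its i-th vertex removed). For instance
  ∂bcde = cde − bde + bce − bcd,
  ∂abde = bde − ade + abe − abd.
The resulting 10×5 matrix has rank 4, and its Smith normal form has invariant factors (1,1,1,1).

From H_k ≅ ker(∂_k) / im(∂_{k+1}) we obtain:

  H_0: rank C_0 − rank ∂_1 = 5 − 4 = 1, and the invariant factors of ∂_1 are all 1, so H_0 ≅ Z.
  H_1: rank ker ∂_1 − rank ∂_2 = (10 − 4) − 6 = 0, and the invariant factors of ∂_2 are all 1, so H_1 ≅ 0.
  H_2: rank ker ∂_2 − rank ∂_3 = (10 − 6) − 4 = 0, and the invariant factors of ∂_3 are all 1, so H_2 ≅ 0.
  H_3: rank ker ∂_3 − rank ∂_4 = (5 − 4) − 0 = 1, and there is no ∂_4, so H_3 ≅ Z.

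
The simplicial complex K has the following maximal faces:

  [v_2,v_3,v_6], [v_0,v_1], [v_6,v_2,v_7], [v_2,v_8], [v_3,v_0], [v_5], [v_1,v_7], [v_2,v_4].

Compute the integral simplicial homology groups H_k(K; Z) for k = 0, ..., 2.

H_0 = Z^2,  H_1 = Z,  H_2 = 0.

Order the vertices as v_0 < v_1 < v_2 < v_3 < v_4 < v_5 < v_6 < v_7 < v_8. Listing each simplex with vertices in this order, K has dimension 2 with simplices:

  0-simplices (9): [v_0], [v_1], [v_2], [v_3], [v_4], [v_5], [v_6], [v_7], [v_8]
  1-simplices (10): [v_0,v_1], [v_0,v_3], [v_1,v_7], [v_2,v_3], [v_2,v_4], [v_2,v_6], [v_2,v_7], [v_2,v_8], [v_3,v_6], [v_6,v_7]
  2-simplices (2): [v_2,v_3,v_6], [v_2,v_6,v_7]

giving chain groups C_0 ≅ Z^9, C_1 ≅ Z^10, C_2 ≅ Z^2.

Boundary ∂_1: C_1 → C_0 maps an edge to its endpoints' difference, ∂[p,q] = q − p. For instance
  ∂[v_2,v_3] = [v_3] − [v_2].
The 9×10 boundary matrix has rank 7 and Smith normal form diag(1,1,1,1,1,1,1).

Boundary ∂_2: C_2 → C_1 sends each 2-simplex [p,q,r] to [q,r] − [p,r] + [p,q]. For instance
  ∂[v_2,v_6,v_7] = [v_6,v_7] − [v_2,v_7] + [v_2,v_6],
  ∂[v_2,v_3,v_6] = [v_3,v_6] − [v_2,v_6] + [v_2,v_3].
The 10×2 boundary matrix has rank 2 and Smith normal form diag(1,1).

From H_k ≅ ker(∂_k) / im(∂_{k+1}) we obtain:

  H_0: rank C_0 − rank ∂_1 = 9 − 7 = 2, and the invariant factors of ∂_1 are all 1, so H_0 = Z^2.
  H_1: rank ker ∂_1 − rank ∂_2 = (10 − 7) − 2 = 1, and the invariant factors of ∂_2 are all 1, so H_1 = Z.
  H_2: rank ker ∂_2 − rank ∂_3 = (2 − 2) − 0 = 0, and there is no ∂_3, so H_2 = 0.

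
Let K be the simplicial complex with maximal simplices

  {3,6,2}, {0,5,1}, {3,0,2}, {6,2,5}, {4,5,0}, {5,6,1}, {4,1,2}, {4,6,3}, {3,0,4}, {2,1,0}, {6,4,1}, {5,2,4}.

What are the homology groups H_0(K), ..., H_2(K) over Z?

H_0 = Z,  H_1 = Z/2,  H_2 = 0.

Fix the vertex order 0 < 1 < 2 < 3 < 4 < 5 < 6 and write every simplex with vertices in increasing order. Then dim K = 2 and the simplices of K are:

  0-simplices (7): [0], [1], [2], [3], [4], [5], [6]
  1-simplices (18): [0,1], [0,2], [0,3], [0,4], [0,5], [1,2], [1,4], [1,5], [1,6], [2,3], [2,4], [2,5], [2,6], [3,4], [3,6], [4,5], [4,6], [5,6]
  2-simplices (12): [0,1,2], [0,1,5], [0,2,3], [0,3,4], [0,4,5], [1,2,4], [1,4,6], [1,5,6], [2,3,6], [2,4,5], [2,5,6], [3,4,6]

giving chain groups C_0 ≅ Z^7, C_1 ≅ Z^18, C_2 ≅ Z^12.

The boundary map ∂_1: C_1 → C_0 sends each edge [p,q] (with p < q) to q − p.
This gives a 7×18 integer matrix of rank 6; reducing to Smith normal form yields diagonal entries (1,1,1,1,1,1).

Boundary ∂_2: C_2 → C_1 maps a triangle to the signed sum of its edges. For instance
  ∂[2,3,6] = [3,6] − [2,6] + [2,3],
  ∂[1,5,6] = [5,6] − [1,6] + [1,5].
The resulting 18×12 matrix has rank 12, and its Smith normal form has invariant factors (1,1,1,1,1,1,1,1,1,1,1,2).

Reading off H_k = ker ∂_k / im ∂_{k+1}:

  H_0: rank C_0 − rank ∂_1 = 7 − 6 = 1, and the invariant factors of ∂_1 are all 1, so H_0 = Z.
  H_1: rank ker ∂_1 − rank ∂_2 = (18 − 6) − 12 = 0, and ∂_2 has invariant factor 2 > 1, so H_1 = Z/2.
  H_2: rank ker ∂_2 − rank ∂_3 = (12 − 12) − 0 = 0, and there is no ∂_3, so H_2 = 0.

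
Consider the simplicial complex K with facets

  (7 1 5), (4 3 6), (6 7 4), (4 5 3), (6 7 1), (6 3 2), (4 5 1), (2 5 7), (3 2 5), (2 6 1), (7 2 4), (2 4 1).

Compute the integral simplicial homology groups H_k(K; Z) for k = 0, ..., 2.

We work with the vertex ordering 1 < 2 < 3 < 4 < 5 < 6 < 7. The simplices of K, each written with vertices in increasing order, are:

  0-simplices (7): [1], [2], [3], [4], [5], [6], [7]
  1-simplices (18): [1,2], [1,4], [1,5], [1,6], [1,7], [2,3], [2,4], [2,5], [2,6], [2,7], [3,4], [3,5], [3,6], [4,5], [4,6], [4,7], [5,7], [6,7]
  2-simplices (12): [1,2,4], [1,2,6], [1,4,5], [1,5,7], [1,6,7], [2,3,5], [2,3,6], [2,4,7], [2,5,7], [3,4,5], [3,4,6], [4,6,7]

Hence C_0 ≅ Z^7, C_1 ≅ Z^18, C_2 ≅ Z^12.

The boundary map ∂_1: C_1 → C_0 maps an edge to its endpoints' difference, ∂[p,q] = q − p. For instance
  ∂[1,7] = [7] − [1].
The 7×18 boundary matrix has rank 6 and Smith normal form diag(1,1,1,1,1,1).

∂_2: C_2 → C_1 sends each 2-simplex [p,q,r] to [q,r] − [p,r] + [p,q]. For instance
  ∂[1,5,7] = [5,7] − [1,7] + [1,5],
  ∂[2,3,5] = [3,5] − [2,5] + [2,3].
As a 18×12 matrix over Z this has rank 12, with invariant factors (1,1,1,1,1,1,1,1,1,1,1,2).

From H_k ≅ ker(∂_k) / im(∂_{k+1}) we obtain:

  H_0: rank C_0 − rank ∂_1 = 7 − 6 = 1, and the invariant factors of ∂_1 are all 1, so H_0 = Z.
  H_1: rank ker ∂_1 − rank ∂_2 = (18 − 6) − 12 = 0, and ∂_2 has invariant factor 2 > 1, so H_1 = Z/2.
  H_2: rank ker ∂_2 − rank ∂_3 = (12 − 12) − 0 = 0, and there is no ∂_3, so H_2 = 0.

(K is a triangulation of the real projective plane RP^2.)

H_0 ≅ Z,  H_1 ≅ Z/2,  H_2 = 0.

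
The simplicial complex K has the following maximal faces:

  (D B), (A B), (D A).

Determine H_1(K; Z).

Fix the vertex order A < B < D and write every simplex with vertices in increasing order. Then dim K = 1 and the simplices of K are:

  0-simplices (3): A, B, D
  1-simplices (3): AB, AD, BD

giving chain groups C_0 ≅ Z^3, C_1 ≅ Z^3.

The boundary map ∂_1: C_1 → C_0 is given by ∂[p,q] = [q] − [p]. For instance
  ∂AD = D − A.
The 3×3 boundary matrix has rank 2 and Smith normal form diag(1,1).

Now H_k = ker ∂_k / im ∂_{k+1}, so:

  H_1: rank ker ∂_1 − rank ∂_2 = (3 − 2) − 0 = 1, and there is no ∂_2, so H_1 ≅ Z.

H_1 ≅ Z.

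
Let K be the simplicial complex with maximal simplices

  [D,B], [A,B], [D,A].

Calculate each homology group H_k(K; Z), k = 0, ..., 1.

H_0 ≅ Z,  H_1 ≅ Z.

Take the total order A < B < D on the vertex set. Then K (dimension 1) consists of the simplices:

  0-simplices (3): A, B, D
  1-simplices (3): AB, AD, BD

giving chain groups C_0 ≅ Z^3, C_1 ≅ Z^3.

∂_1: C_1 → C_0 sends each edge [p,q] (with p < q) to q − p. For instance
  ∂AB = B − A.
This gives a 3×3 integer matrix of rank 2; reducing to Smith normal form yields diagonal entries (1,1).

Computing H_k = (kernel of ∂_k) / (image of ∂_{k+1}):

  H_0: rank C_0 − rank ∂_1 = 3 − 2 = 1, and the invariant factors of ∂_1 are all 1, so H_0 = Z.
  H_1: rank ker ∂_1 − rank ∂_2 = (3 − 2) − 0 = 1, and there is no ∂_2, so H_1 = Z.

As a check, the Euler characteristic is 3 − 3 = 0, which agrees with 1 − 1 = 0.
(K is a triangulation of the circle S^1.)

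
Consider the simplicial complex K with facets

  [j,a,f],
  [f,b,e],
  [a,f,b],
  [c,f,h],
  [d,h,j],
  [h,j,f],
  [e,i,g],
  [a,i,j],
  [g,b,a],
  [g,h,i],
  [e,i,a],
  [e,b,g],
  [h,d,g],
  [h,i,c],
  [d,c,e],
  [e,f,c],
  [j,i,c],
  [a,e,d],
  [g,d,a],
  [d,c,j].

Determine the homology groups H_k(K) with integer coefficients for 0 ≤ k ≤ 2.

Order the vertices as a < b < c < d < e < f < g < h < i < j. Listing each simplex with vertices in this order, K has dimension 2 with simplices:

  0-simplices (10): a, b, c, d, e, f, g, h, i, j
  1-simplices (30): ab, ad, ae, af, ag, ai, aj, be, bf, bg, cd, ce, cf, ch, ci, cj, de, dg, dh, dj, ef, eg, ei, fh, fj, gh, gi, hi, hj, ij
  2-simplices (20): abf, abg, ade, adg, aei, afj, aij, bef, beg, cde, cdj, cef, cfh, chi, cij, dgh, dhj, egi, fhj, ghi

so the chain groups are C_0 ≅ Z^10, C_1 ≅ Z^30, C_2 ≅ Z^20.

∂_1: C_1 → C_0 maps an edge to its endpoints' difference, ∂[p,q] = q − p. For instance
  ∂cf = f − c.
This gives a 10×30 integer matrix of rank 9; reducing to Smith normal form yields diagonal entries (1,1,1,1,1,1,1,1,1).

Boundary ∂_2: C_2 → C_1 acts by ∂[p,q,r] = [q,r] − [p,r] + [p,q]. For instance
  ∂cef = ef − cf + ce,
  ∂abg = bg − ag + ab.
This gives a 30×20 integer matrix of rank 20; reducing to Smith normal form yields diagonal entries (1,1,1,1,1,1,1,1,1,1,1,1,1,1,1,1,1,1,1,2).

Now H_k = ker ∂_k / im ∂_{k+1}, so:

  H_0: rank C_0 − rank ∂_1 = 10 − 9 = 1, and the invariant factors of ∂_1 are all 1, so H_0 = Z.
  H_1: rank ker ∂_1 − rank ∂_2 = (30 − 9) − 20 = 1, and ∂_2 has invariant factor 2 > 1, so H_1 = Z ⊕ Z/2.
  H_2: rank ker ∂_2 − rank ∂_3 = (20 − 20) − 0 = 0, and there is no ∂_3, so H_2 = 0.

(K is a triangulation of the Klein bottle.)

H_0 = Z,  H_1 = Z ⊕ Z/2,  H_2 = 0.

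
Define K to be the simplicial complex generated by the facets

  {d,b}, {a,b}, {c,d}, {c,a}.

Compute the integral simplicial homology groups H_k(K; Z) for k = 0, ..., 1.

We work with the vertex ordering a < b < c < d. The simplices of K, each written with vertices in increasing order, are:

  0-simplices (4): a, b, c, d
  1-simplices (4): ab, ac, bd, cd

so the chain groups are C_0 ≅ Z^4, C_1 ≅ Z^4.

Boundary ∂_1: C_1 → C_0 is given by ∂[p,q] = [q] − [p].
As a 4×4 matrix over Z this has rank 3, with invariant factors (1,1,1).

Reading off H_k = ker ∂_k / im ∂_{k+1}:

  H_0: rank C_0 − rank ∂_1 = 4 − 3 = 1, and the invariant factors of ∂_1 are all 1, so H_0 ≅ Z.
  H_1: rank ker ∂_1 − rank ∂_2 = (4 − 3) − 0 = 1, and there is no ∂_2, so H_1 ≅ Z.

H_0 ≅ Z,  H_1 ≅ Z.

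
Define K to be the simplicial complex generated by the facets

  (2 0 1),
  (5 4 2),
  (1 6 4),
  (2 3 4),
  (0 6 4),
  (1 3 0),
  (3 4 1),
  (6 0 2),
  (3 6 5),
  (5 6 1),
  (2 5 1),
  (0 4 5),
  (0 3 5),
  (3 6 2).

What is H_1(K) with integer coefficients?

Take the total order 0 < 1 < 2 < 3 < 4 < 5 < 6 on the vertex set. Then K (dimension 2) consists of the simplices:

  0-simplices (7): [0], [1], [2], [3], [4], [5], [6]
  1-simplices (21): [0,1], [0,2], [0,3], [0,4], [0,5], [0,6], [1,2], [1,3], [1,4], [1,5], [1,6], [2,3], [2,4], [2,5], [2,6], [3,4], [3,5], [3,6], [4,5], [4,6], [5,6]
  2-simplices (14): [0,1,2], [0,1,3], [0,2,6], [0,3,5], [0,4,5], [0,4,6], [1,2,5], [1,3,4], [1,4,6], [1,5,6], [2,3,4], [2,3,6], [2,4,5], [3,5,6]

Hence C_0 ≅ Z^7, C_1 ≅ Z^21, C_2 ≅ Z^14.

Boundary ∂_1: C_1 → C_0 is given by ∂[p,q] = [q] − [p].
As a 7×21 matrix over Z this has rank 6, with invariant factors (1,1,1,1,1,1).

Boundary ∂_2: C_2 → C_1 sends each 2-simplex [p,q,r] to [q,r] − [p,r] + [p,q]. For instance
  ∂[1,2,5] = [2,5] − [1,5] + [1,2],
  ∂[1,5,6] = [5,6] − [1,6] + [1,5].
The 21×14 boundary matrix has rank 13 and Smith normal form diag(1,1,1,1,1,1,1,1,1,1,1,1,1).

Reading off H_k = ker ∂_k / im ∂_{k+1}:

  H_1: rank ker ∂_1 − rank ∂_2 = (21 − 6) − 13 = 2, and the invariant factors of ∂_2 are all 1, so H_1 ≅ Z^2.

H_1 = Z^2.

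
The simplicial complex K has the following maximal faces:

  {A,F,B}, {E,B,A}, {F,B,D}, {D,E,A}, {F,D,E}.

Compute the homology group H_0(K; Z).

H_0 = Z.

Order the vertices as A < B < D < E < F. Listing each simplex with vertices in this order, K has dimension 2 with simplices:

  0-simplices (5): A, B, D, E, F
  1-simplices (10): AB, AD, AE, AF, BD, BE, BF, DE, DF, EF
  2-simplices (5): ABE, ABF, ADE, BDF, DEF

so the chain groups are C_0 ≅ Z^5, C_1 ≅ Z^10, C_2 ≅ Z^5.

∂_1: C_1 → C_0 is given by ∂[p,q] = [q] − [p]. For instance
  ∂BD = D − B.
As a 5×10 matrix over Z this has rank 4, with invariant factors (1,1,1,1).

Boundary ∂_2: C_2 → C_1 acts by ∂[p,q,r] = [q,r] − [p,r] + [p,q]. For instance
  ∂DEF = EF − DF + DE,
  ∂ADE = DE − AE + AD.
This gives a 10×5 integer matrix of rank 5; reducing to Smith normal form yields diagonal entries (1,1,1,1,1).

Reading off H_k = ker ∂_k / im ∂_{k+1}:

  H_0: rank C_0 − rank ∂_1 = 5 − 4 = 1, and the invariant factors of ∂_1 are all 1, so H_0 ≅ Z.

(K is a triangulation of the Möbius band.)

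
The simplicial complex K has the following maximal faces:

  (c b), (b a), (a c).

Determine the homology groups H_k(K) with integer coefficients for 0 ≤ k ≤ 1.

H_0 ≅ Z,  H_1 ≅ Z.

Fix the vertex order a < b < c and write every simplex with vertices in increasing order. Then dim K = 1 and the simplices of K are:

  0-simplices (3): a, b, c
  1-simplices (3): ab, ac, bc

giving chain groups C_0 ≅ Z^3, C_1 ≅ Z^3.

Boundary ∂_1: C_1 → C_0 maps an edge to its endpoints' difference, ∂[p,q] = q − p. For instance
  ∂ab = b − a.
The 3×3 boundary matrix has rank 2 and Smith normal form diag(1,1).

From H_k ≅ ker(∂_k) / im(∂_{k+1}) we obtain:

  H_0: rank C_0 − rank ∂_1 = 3 − 2 = 1, and the invariant factors of ∂_1 are all 1, so H_0 = Z.
  H_1: rank ker ∂_1 − rank ∂_2 = (3 − 2) − 0 = 1, and there is no ∂_2, so H_1 = Z.

As a check, the Euler characteristic is 3 − 3 = 0, which agrees with 1 − 1 = 0.
(K is a triangulation of the circle S^1.)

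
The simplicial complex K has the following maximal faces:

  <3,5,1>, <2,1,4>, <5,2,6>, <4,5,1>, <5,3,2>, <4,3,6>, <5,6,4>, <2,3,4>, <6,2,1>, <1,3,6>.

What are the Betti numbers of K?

b_0 = 1, b_1 = 0, b_2 = 0.

Fix the vertex order 1 < 2 < 3 < 4 < 5 < 6 and write every simplex with vertices in increasing order. Then dim K = 2 and the simplices of K are:

  0-simplices (6): [1], [2], [3], [4], [5], [6]
  1-simplices (15): [1,2], [1,3], [1,4], [1,5], [1,6], [2,3], [2,4], [2,5], [2,6], [3,4], [3,5], [3,6], [4,5], [4,6], [5,6]
  2-simplices (10): [1,2,4], [1,2,6], [1,3,5], [1,3,6], [1,4,5], [2,3,4], [2,3,5], [2,5,6], [3,4,6], [4,5,6]

so the chain groups are C_0 ≅ Z^6, C_1 ≅ Z^15, C_2 ≅ Z^10.

The boundary map ∂_1: C_1 → C_0 is given by ∂[p,q] = [q] − [p]. For instance
  ∂[2,6] = [6] − [2].
The resulting 6×15 matrix has rank 5, and its Smith normal form has invariant factors (1,1,1,1,1).

The boundary map ∂_2: C_2 → C_1 acts by ∂[p,q,r] = [q,r] − [p,r] + [p,q]. For instance
  ∂[1,2,6] = [2,6] − [1,6] + [1,2],
  ∂[4,5,6] = [5,6] − [4,6] + [4,5].
The 15×10 boundary matrix has rank 10 and Smith normal form diag(1,1,1,1,1,1,1,1,1,2).

Computing H_k = (kernel of ∂_k) / (image of ∂_{k+1}):

  H_0: rank C_0 − rank ∂_1 = 6 − 5 = 1, and the invariant factors of ∂_1 are all 1, so H_0 = Z.
  H_1: rank ker ∂_1 − rank ∂_2 = (15 − 5) − 10 = 0, and ∂_2 has invariant factor 2 > 1, so H_1 = Z/2.
  H_2: rank ker ∂_2 − rank ∂_3 = (10 − 10) − 0 = 0, and there is no ∂_3, so H_2 = 0.

Hence the Betti numbers are b_0 = 1, b_1 = 0, b_2 = 0.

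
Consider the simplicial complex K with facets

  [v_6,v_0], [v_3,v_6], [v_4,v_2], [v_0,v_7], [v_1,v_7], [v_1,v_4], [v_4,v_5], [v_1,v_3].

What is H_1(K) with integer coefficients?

Order the vertices as v_0 < v_1 < v_2 < v_3 < v_4 < v_5 < v_6 < v_7. Listing each simplex with vertices in this order, K has dimension 1 with simplices:

  0-simplices (8): [v_0], [v_1], [v_2], [v_3], [v_4], [v_5], [v_6], [v_7]
  1-simplices (8): [v_0,v_6], [v_0,v_7], [v_1,v_3], [v_1,v_4], [v_1,v_7], [v_2,v_4], [v_3,v_6], [v_4,v_5]

so the chain groups are C_0 ≅ Z^8, C_1 ≅ Z^8.

∂_1: C_1 → C_0 is given by ∂[p,q] = [q] − [p].
This gives a 8×8 integer matrix of rank 7; reducing to Smith normal form yields diagonal entries (1,1,1,1,1,1,1).

Computing H_k = (kernel of ∂_k) / (image of ∂_{k+1}):

  H_1: rank ker ∂_1 − rank ∂_2 = (8 − 7) − 0 = 1, and there is no ∂_2, so H_1 = Z.

H_1 ≅ Z.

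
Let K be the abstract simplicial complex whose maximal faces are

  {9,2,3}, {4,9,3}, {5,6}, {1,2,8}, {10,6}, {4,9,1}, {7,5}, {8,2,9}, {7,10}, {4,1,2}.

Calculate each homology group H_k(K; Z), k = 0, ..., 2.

H_0 = Z^2,  H_1 = Z^2,  H_2 = 0.

Fix the vertex order 1 < 2 < 3 < 4 < 5 < 6 < 7 < 8 < 9 < 10 and write every simplex with vertices in increasing order. Then dim K = 2 and the simplices of K are:

  0-simplices (10): [1], [2], [3], [4], [5], [6], [7], [8], [9], [10]
  1-simplices (16): [1,2], [1,4], [1,8], [1,9], [2,3], [2,4], [2,8], [2,9], [3,4], [3,9], [4,9], [5,6], [5,7], [6,10], [7,10], [8,9]
  2-simplices (6): [1,2,4], [1,2,8], [1,4,9], [2,3,9], [2,8,9], [3,4,9]

Hence C_0 ≅ Z^10, C_1 ≅ Z^16, C_2 ≅ Z^6.

The boundary map ∂_1: C_1 → C_0 is given by ∂[p,q] = [q] − [p]. For instance
  ∂[3,4] = [4] − [3].
As a 10×16 matrix over Z this has rank 8, with invariant factors (1,1,1,1,1,1,1,1).

The boundary map ∂_2: C_2 → C_1 acts by ∂[p,q,r] = [q,r] − [p,r] + [p,q]. For instance
  ∂[1,2,8] = [2,8] − [1,8] + [1,2],
  ∂[2,3,9] = [3,9] − [2,9] + [2,3].
The resulting 16×6 matrix has rank 6, and its Smith normal form has invariant factors (1,1,1,1,1,1).

Reading off H_k = ker ∂_k / im ∂_{k+1}:

  H_0: rank C_0 − rank ∂_1 = 10 − 8 = 2, and the invariant factors of ∂_1 are all 1, so H_0 = Z^2.
  H_1: rank ker ∂_1 − rank ∂_2 = (16 − 8) − 6 = 2, and the invariant factors of ∂_2 are all 1, so H_1 = Z^2.
  H_2: rank ker ∂_2 − rank ∂_3 = (6 − 6) − 0 = 0, and there is no ∂_3, so H_2 = 0.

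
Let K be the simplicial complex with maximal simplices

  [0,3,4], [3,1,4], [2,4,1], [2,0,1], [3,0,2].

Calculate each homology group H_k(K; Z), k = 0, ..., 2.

K has 5 vertices, 10 edges, 5 triangles.
rank ∂_0 = 0, rank ∂_1 = 4 ⇒ b_0 = 5 − 0 − 4 = 1; all invariant factors of ∂_1 are 1 so no torsion. So H_0 = Z.
rank ∂_1 = 4, rank ∂_2 = 5 ⇒ b_1 = 10 − 4 − 5 = 1; all invariant factors of ∂_2 are 1 so no torsion. So H_1 = Z.
rank ∂_2 = 5, rank ∂_3 = 0 ⇒ b_2 = 5 − 5 − 0 = 0. So H_2 = 0.

H_0 ≅ Z,  H_1 ≅ Z,  H_2 = 0.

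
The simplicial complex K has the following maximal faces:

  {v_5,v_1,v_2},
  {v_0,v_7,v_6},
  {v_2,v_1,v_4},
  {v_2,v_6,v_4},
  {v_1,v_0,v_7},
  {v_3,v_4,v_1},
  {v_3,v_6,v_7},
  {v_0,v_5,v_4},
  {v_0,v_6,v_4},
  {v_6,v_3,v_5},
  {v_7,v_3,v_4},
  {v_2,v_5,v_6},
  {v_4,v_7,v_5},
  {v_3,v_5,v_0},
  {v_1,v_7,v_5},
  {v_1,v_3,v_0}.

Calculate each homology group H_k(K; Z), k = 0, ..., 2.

K has 8 vertices, 24 edges, 16 triangles.
rank ∂_0 = 0, rank ∂_1 = 7 ⇒ b_0 = 8 − 0 − 7 = 1; all invariant factors of ∂_1 are 1 so no torsion. So H_0 ≅ Z.
rank ∂_1 = 7, rank ∂_2 = 15 ⇒ b_1 = 24 − 7 − 15 = 2; all invariant factors of ∂_2 are 1 so no torsion. So H_1 ≅ Z^2.
rank ∂_2 = 15, rank ∂_3 = 0 ⇒ b_2 = 16 − 15 − 0 = 1. So H_2 ≅ Z.

H_0 ≅ Z,  H_1 ≅ Z^2,  H_2 ≅ Z.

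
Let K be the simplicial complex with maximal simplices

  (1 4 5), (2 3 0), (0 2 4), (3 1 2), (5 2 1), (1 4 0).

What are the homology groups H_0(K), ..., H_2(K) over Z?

Order the vertices as 0 < 1 < 2 < 3 < 4 < 5. Listing each simplex with vertices in this order, K has dimension 2 with simplices:

  0-simplices (6): [0], [1], [2], [3], [4], [5]
  1-simplices (12): [0,1], [0,2], [0,3], [0,4], [1,2], [1,3], [1,4], [1,5], [2,3], [2,4], [2,5], [4,5]
  2-simplices (6): [0,1,4], [0,2,3], [0,2,4], [1,2,3], [1,2,5], [1,4,5]

so the chain groups are C_0 ≅ Z^6, C_1 ≅ Z^12, C_2 ≅ Z^6.

The boundary map ∂_1: C_1 → C_0 maps an edge to its endpoints' difference, ∂[p,q] = q − p.
The resulting 6×12 matrix has rank 5, and its Smith normal form has invariant factors (1,1,1,1,1).

Boundary ∂_2: C_2 → C_1 acts by ∂[p,q,r] = [q,r] − [p,r] + [p,q]. For instance
  ∂[0,2,4] = [2,4] − [0,4] + [0,2],
  ∂[1,4,5] = [4,5] − [1,5] + [1,4].
As a 12×6 matrix over Z this has rank 6, with invariant factors (1,1,1,1,1,1).

From H_k ≅ ker(∂_k) / im(∂_{k+1}) we obtain:

  H_0: rank C_0 − rank ∂_1 = 6 − 5 = 1, and the invariant factors of ∂_1 are all 1, so H_0 = Z.
  H_1: rank ker ∂_1 − rank ∂_2 = (12 − 5) − 6 = 1, and the invariant factors of ∂_2 are all 1, so H_1 = Z.
  H_2: rank ker ∂_2 − rank ∂_3 = (6 − 6) − 0 = 0, and there is no ∂_3, so H_2 = 0.

As a check, the Euler characteristic is 6 − 12 + 6 = 0, which agrees with 1 − 1 + 0 = 0.

H_0 = Z,  H_1 = Z,  H_2 = 0.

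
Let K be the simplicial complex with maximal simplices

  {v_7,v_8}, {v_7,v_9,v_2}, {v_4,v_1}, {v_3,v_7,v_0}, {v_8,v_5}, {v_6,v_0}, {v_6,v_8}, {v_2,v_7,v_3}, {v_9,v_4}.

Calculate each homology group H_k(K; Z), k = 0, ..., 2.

Take the total order v_0 < v_1 < v_2 < v_3 < v_4 < v_5 < v_6 < v_7 < v_8 < v_9 on the vertex set. Then K (dimension 2) consists of the simplices:

  0-simplices (10): [v_0], [v_1], [v_2], [v_3], [v_4], [v_5], [v_6], [v_7], [v_8], [v_9]
  1-simplices (13): [v_0,v_3], [v_0,v_6], [v_0,v_7], [v_1,v_4], [v_2,v_3], [v_2,v_7], [v_2,v_9], [v_3,v_7], [v_4,v_9], [v_5,v_8], [v_6,v_8], [v_7,v_8], [v_7,v_9]
  2-simplices (3): [v_0,v_3,v_7], [v_2,v_3,v_7], [v_2,v_7,v_9]

Hence C_0 ≅ Z^10, C_1 ≅ Z^13, C_2 ≅ Z^3.

Boundary ∂_1: C_1 → C_0 sends each edge [p,q] (with p < q) to q − p.
The resulting 10×13 matrix has rank 9, and its Smith normal form has invariant factors (1,1,1,1,1,1,1,1,1).

The boundary map ∂_2: C_2 → C_1 maps a triangle to the signed sum of its edges. For instance
  ∂[v_2,v_3,v_7] = [v_3,v_7] − [v_2,v_7] + [v_2,v_3],
  ∂[v_2,v_7,v_9] = [v_7,v_9] − [v_2,v_9] + [v_2,v_7].
As a 13×3 matrix over Z this has rank 3, with invariant factors (1,1,1).

Reading off H_k = ker ∂_k / im ∂_{k+1}:

  H_0: rank C_0 − rank ∂_1 = 10 − 9 = 1, and the invariant factors of ∂_1 are all 1, so H_0 ≅ Z.
  H_1: rank ker ∂_1 − rank ∂_2 = (13 − 9) − 3 = 1, and the invariant factors of ∂_2 are all 1, so H_1 ≅ Z.
  H_2: rank ker ∂_2 − rank ∂_3 = (3 − 3) − 0 = 0, and there is no ∂_3, so H_2 ≅ 0.

H_0 ≅ Z,  H_1 ≅ Z,  H_2 = 0.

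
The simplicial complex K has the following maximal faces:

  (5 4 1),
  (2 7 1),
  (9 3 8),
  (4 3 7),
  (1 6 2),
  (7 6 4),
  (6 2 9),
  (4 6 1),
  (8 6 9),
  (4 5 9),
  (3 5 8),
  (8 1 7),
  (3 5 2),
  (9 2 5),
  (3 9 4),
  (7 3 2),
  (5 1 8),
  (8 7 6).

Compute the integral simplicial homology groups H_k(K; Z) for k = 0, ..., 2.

K has 9 vertices, 27 edges, 18 triangles.
rank ∂_0 = 0, rank ∂_1 = 8 ⇒ b_0 = 9 − 0 − 8 = 1; all invariant factors of ∂_1 are 1 so no torsion. So H_0 ≅ Z.
rank ∂_1 = 8, rank ∂_2 = 18 ⇒ b_1 = 27 − 8 − 18 = 1; ∂_2 has invariant factor(s) [2] giving torsion. So H_1 ≅ Z × Z/2.
rank ∂_2 = 18, rank ∂_3 = 0 ⇒ b_2 = 18 − 18 − 0 = 0. So H_2 ≅ 0.

H_0 = Z,  H_1 = Z × Z/2,  H_2 = 0.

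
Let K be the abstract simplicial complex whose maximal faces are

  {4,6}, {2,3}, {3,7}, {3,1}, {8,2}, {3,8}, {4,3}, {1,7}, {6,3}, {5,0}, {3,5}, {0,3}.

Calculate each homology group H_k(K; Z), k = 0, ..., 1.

Fix the vertex order 0 < 1 < 2 < 3 < 4 < 5 < 6 < 7 < 8 and write every simplex with vertices in increasing order. Then dim K = 1 and the simplices of K are:

  0-simplices (9): [0], [1], [2], [3], [4], [5], [6], [7], [8]
  1-simplices (12): [0,3], [0,5], [1,3], [1,7], [2,3], [2,8], [3,4], [3,5], [3,6], [3,7], [3,8], [4,6]

Hence C_0 ≅ Z^9, C_1 ≅ Z^12.

The boundary map ∂_1: C_1 → C_0 maps an edge to its endpoints' difference, ∂[p,q] = q − p. For instance
  ∂[3,4] = [4] − [3].
As a 9×12 matrix over Z this has rank 8, with invariant factors (1,1,1,1,1,1,1,1).

From H_k ≅ ker(∂_k) / im(∂_{k+1}) we obtain:

  H_0: rank C_0 − rank ∂_1 = 9 − 8 = 1, and the invariant factors of ∂_1 are all 1, so H_0 = Z.
  H_1: rank ker ∂_1 − rank ∂_2 = (12 − 8) − 0 = 4, and there is no ∂_2, so H_1 = Z^4.

H_0 = Z,  H_1 = Z^4.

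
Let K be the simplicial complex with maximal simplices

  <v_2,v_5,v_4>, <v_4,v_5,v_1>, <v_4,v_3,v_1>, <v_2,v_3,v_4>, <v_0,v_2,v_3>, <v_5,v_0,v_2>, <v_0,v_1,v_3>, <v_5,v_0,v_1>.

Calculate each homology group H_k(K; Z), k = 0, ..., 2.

Order the vertices as v_0 < v_1 < v_2 < v_3 < v_4 < v_5. Listing each simplex with vertices in this order, K has dimension 2 with simplices:

  0-simplices (6): [v_0], [v_1], [v_2], [v_3], [v_4], [v_5]
  1-simplices (12): [v_0,v_1], [v_0,v_2], [v_0,v_3], [v_0,v_5], [v_1,v_3], [v_1,v_4], [v_1,v_5], [v_2,v_3], [v_2,v_4], [v_2,v_5], [v_3,v_4], [v_4,v_5]
  2-simplices (8): [v_0,v_1,v_3], [v_0,v_1,v_5], [v_0,v_2,v_3], [v_0,v_2,v_5], [v_1,v_3,v_4], [v_1,v_4,v_5], [v_2,v_3,v_4], [v_2,v_4,v_5]

so the chain groups are C_0 ≅ Z^6, C_1 ≅ Z^12, C_2 ≅ Z^8.

Boundary ∂_1: C_1 → C_0 is given by ∂[p,q] = [q] − [p]. For instance
  ∂[v_0,v_1] = [v_1] − [v_0].
The resulting 6×12 matrix has rank 5, and its Smith normal form has invariant factors (1,1,1,1,1).

The boundary map ∂_2: C_2 → C_1 maps a triangle to the signed sum of its edges. For instance
  ∂[v_1,v_3,v_4] = [v_3,v_4] − [v_1,v_4] + [v_1,v_3],
  ∂[v_0,v_2,v_3] = [v_2,v_3] − [v_0,v_3] + [v_0,v_2].
The 12×8 boundary matrix has rank 7 and Smith normal form diag(1,1,1,1,1,1,1).

Computing H_k = (kernel of ∂_k) / (image of ∂_{k+1}):

  H_0: rank C_0 − rank ∂_1 = 6 − 5 = 1, and the invariant factors of ∂_1 are all 1, so H_0 = Z.
  H_1: rank ker ∂_1 − rank ∂_2 = (12 − 5) − 7 = 0, and the invariant factors of ∂_2 are all 1, so H_1 = 0.
  H_2: rank ker ∂_2 − rank ∂_3 = (8 − 7) − 0 = 1, and there is no ∂_3, so H_2 = Z.

(K is a triangulation of the 2-sphere S^2.)

H_0 = Z,  H_1 = 0,  H_2 = Z.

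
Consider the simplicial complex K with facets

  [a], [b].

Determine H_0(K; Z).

Order the vertices as a < b. Listing each simplex with vertices in this order, K has dimension 0 with simplices:

  0-simplices (2): a, b

Hence C_0 ≅ Z^2.

Reading off H_k = ker ∂_k / im ∂_{k+1}:

  H_0: rank C_0 − rank ∂_1 = 2 − 0 = 2, and there is no ∂_1, so H_0 = Z^2.

(K is a triangulation of a set of 2 points.)

H_0 = Z^2.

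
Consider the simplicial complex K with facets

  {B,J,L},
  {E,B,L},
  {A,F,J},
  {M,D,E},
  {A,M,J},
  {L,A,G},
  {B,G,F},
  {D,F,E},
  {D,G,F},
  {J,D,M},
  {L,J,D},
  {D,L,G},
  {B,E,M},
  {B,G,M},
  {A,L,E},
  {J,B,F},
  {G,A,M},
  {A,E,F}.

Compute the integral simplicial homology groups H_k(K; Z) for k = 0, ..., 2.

Take the total order A < B < D < E < F < G < J < L < M on the vertex set. Then K (dimension 2) consists of the simplices:

  0-simplices (9): A, B, D, E, F, G, J, L, M
  1-simplices (27): AE, AF, AG, AJ, AL, AM, BE, BF, BG, BJ, BL, BM, DE, DF, DG, DJ, DL, DM, EF, EL, EM, FG, FJ, GL, GM, JL, JM
  2-simplices (18): AEF, AEL, AFJ, AGL, AGM, AJM, BEL, BEM, BFG, BFJ, BGM, BJL, DEF, DEM, DFG, DGL, DJL, DJM

so the chain groups are C_0 ≅ Z^9, C_1 ≅ Z^27, C_2 ≅ Z^18.

The boundary map ∂_1: C_1 → C_0 is given by ∂[p,q] = [q] − [p].
This gives a 9×27 integer matrix of rank 8; reducing to Smith normal form yields diagonal entries (1,1,1,1,1,1,1,1).

∂_2: C_2 → C_1 acts by ∂[p,q,r] = [q,r] − [p,r] + [p,q]. For instance
  ∂AEL = EL − AL + AE,
  ∂DEF = EF − DF + DE.
This gives a 27×18 integer matrix of rank 17; reducing to Smith normal form yields diagonal entries (1,1,1,1,1,1,1,1,1,1,1,1,1,1,1,1,1).

Computing H_k = (kernel of ∂_k) / (image of ∂_{k+1}):

  H_0: rank C_0 − rank ∂_1 = 9 − 8 = 1, and the invariant factors of ∂_1 are all 1, so H_0 = Z.
  H_1: rank ker ∂_1 − rank ∂_2 = (27 − 8) − 17 = 2, and the invariant factors of ∂_2 are all 1, so H_1 = Z^2.
  H_2: rank ker ∂_2 − rank ∂_3 = (18 − 17) − 0 = 1, and there is no ∂_3, so H_2 = Z.

(K is a triangulation of the torus T^2.)

H_0 ≅ Z,  H_1 ≅ Z^2,  H_2 ≅ Z.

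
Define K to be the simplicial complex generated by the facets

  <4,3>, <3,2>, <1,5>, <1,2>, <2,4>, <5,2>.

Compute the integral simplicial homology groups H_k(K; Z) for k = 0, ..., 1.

H_0 = Z,  H_1 = Z^2.

Fix the vertex order 1 < 2 < 3 < 4 < 5 and write every simplex with vertices in increasing order. Then dim K = 1 and the simplices of K are:

  0-simplices (5): [1], [2], [3], [4], [5]
  1-simplices (6): [1,2], [1,5], [2,3], [2,4], [2,5], [3,4]

Hence C_0 ≅ Z^5, C_1 ≅ Z^6.

∂_1: C_1 → C_0 sends each edge [p,q] (with p < q) to q − p. For instance
  ∂[1,2] = [2] − [1].
The 5×6 boundary matrix has rank 4 and Smith normal form diag(1,1,1,1).

Computing H_k = (kernel of ∂_k) / (image of ∂_{k+1}):

  H_0: rank C_0 − rank ∂_1 = 5 − 4 = 1, and the invariant factors of ∂_1 are all 1, so H_0 ≅ Z.
  H_1: rank ker ∂_1 − rank ∂_2 = (6 − 4) − 0 = 2, and there is no ∂_2, so H_1 ≅ Z^2.

As a check, the Euler characteristic is 5 − 6 = -1, which agrees with 1 − 2 = -1.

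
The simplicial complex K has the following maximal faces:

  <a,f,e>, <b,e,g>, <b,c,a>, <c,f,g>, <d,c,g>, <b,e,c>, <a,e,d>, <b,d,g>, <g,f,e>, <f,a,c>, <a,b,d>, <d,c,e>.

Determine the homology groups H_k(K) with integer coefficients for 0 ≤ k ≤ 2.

Take the total order a < b < c < d < e < f < g on the vertex set. Then K (dimension 2) consists of the simplices:

  0-simplices (7): a, b, c, d, e, f, g
  1-simplices (18): ab, ac, ad, ae, af, bc, bd, be, bg, cd, ce, cf, cg, de, dg, ef, eg, fg
  2-simplices (12): abc, abd, acf, ade, aef, bce, bdg, beg, cde, cdg, cfg, efg

Hence C_0 ≅ Z^7, C_1 ≅ Z^18, C_2 ≅ Z^12.

∂_1: C_1 → C_0 maps an edge to its endpoints' difference, ∂[p,q] = q − p.
As a 7×18 matrix over Z this has rank 6, with invariant factors (1,1,1,1,1,1).

The boundary map ∂_2: C_2 → C_1 maps a triangle to the signed sum of its edges. For instance
  ∂abc = bc − ac + ab,
  ∂acf = cf − af + ac.
The resulting 18×12 matrix has rank 12, and its Smith normal form has invariant factors (1,1,1,1,1,1,1,1,1,1,1,2).

Now H_k = ker ∂_k / im ∂_{k+1}, so:

  H_0: rank C_0 − rank ∂_1 = 7 − 6 = 1, and the invariant factors of ∂_1 are all 1, so H_0 = Z.
  H_1: rank ker ∂_1 − rank ∂_2 = (18 − 6) − 12 = 0, and ∂_2 has invariant factor 2 > 1, so H_1 = Z/2Z.
  H_2: rank ker ∂_2 − rank ∂_3 = (12 − 12) − 0 = 0, and there is no ∂_3, so H_2 = 0.

(K is a triangulation of the real projective plane RP^2.)

H_0 = Z,  H_1 = Z/2Z,  H_2 = 0.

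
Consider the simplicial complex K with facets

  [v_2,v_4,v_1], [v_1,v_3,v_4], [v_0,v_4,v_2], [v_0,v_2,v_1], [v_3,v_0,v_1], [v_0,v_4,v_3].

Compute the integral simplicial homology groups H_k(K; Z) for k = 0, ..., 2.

K has 5 vertices, 9 edges, 6 triangles.
rank ∂_0 = 0, rank ∂_1 = 4 ⇒ b_0 = 5 − 0 − 4 = 1; all invariant factors of ∂_1 are 1 so no torsion. So H_0 = Z.
rank ∂_1 = 4, rank ∂_2 = 5 ⇒ b_1 = 9 − 4 − 5 = 0; all invariant factors of ∂_2 are 1 so no torsion. So H_1 = 0.
rank ∂_2 = 5, rank ∂_3 = 0 ⇒ b_2 = 6 − 5 − 0 = 1. So H_2 = Z.

H_0 ≅ Z,  H_1 = 0,  H_2 ≅ Z.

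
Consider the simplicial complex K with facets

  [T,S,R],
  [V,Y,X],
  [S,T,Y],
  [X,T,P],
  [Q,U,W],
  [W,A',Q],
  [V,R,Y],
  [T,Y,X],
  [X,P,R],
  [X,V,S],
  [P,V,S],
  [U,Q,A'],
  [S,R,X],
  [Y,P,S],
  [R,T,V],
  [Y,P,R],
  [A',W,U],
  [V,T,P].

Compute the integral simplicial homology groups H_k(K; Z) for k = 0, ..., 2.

H_0 = Z^2,  H_1 = Z^2,  H_2 = Z^2.

Fix the vertex order P < Q < R < S < T < U < V < W < X < Y < A' and write every simplex with vertices in increasing order. Then dim K = 2 and the simplices of K are:

  0-simplices (11): [P], [Q], [R], [S], [T], [U], [V], [W], [X], [Y], [A']
  1-simplices (27): (27 of them)
  2-simplices (18): (18 of them)

giving chain groups C_0 ≅ Z^11, C_1 ≅ Z^27, C_2 ≅ Z^18.

∂_1: C_1 → C_0 is given by ∂[p,q] = [q] − [p].
The resulting 11×27 matrix has rank 9, and its Smith normal form has invariant factors (1,1,1,1,1,1,1,1,1).

∂_2: C_2 → C_1 maps a triangle to the signed sum of its edges. For instance
  ∂[R,S,T] = [S,T] − [R,T] + [R,S],
  ∂[R,V,Y] = [V,Y] − [R,Y] + [R,V].
The resulting 27×18 matrix has rank 16, and its Smith normal form has invariant factors (1,1,1,1,1,1,1,1,1,1,1,1,1,1,1,1).

Now H_k = ker ∂_k / im ∂_{k+1}, so:

  H_0: rank C_0 − rank ∂_1 = 11 − 9 = 2, and the invariant factors of ∂_1 are all 1, so H_0 ≅ Z^2.
  H_1: rank ker ∂_1 − rank ∂_2 = (27 − 9) − 16 = 2, and the invariant factors of ∂_2 are all 1, so H_1 ≅ Z^2.
  H_2: rank ker ∂_2 − rank ∂_3 = (18 − 16) − 0 = 2, and there is no ∂_3, so H_2 ≅ Z^2.

As a check, the Euler characteristic is 11 − 27 + 18 = 2, which agrees with 2 − 2 + 2 = 2.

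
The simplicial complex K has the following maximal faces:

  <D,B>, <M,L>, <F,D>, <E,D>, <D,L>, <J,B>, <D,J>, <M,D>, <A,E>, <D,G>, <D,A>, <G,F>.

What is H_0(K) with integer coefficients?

Order the vertices as A < B < D < E < F < G < J < L < M. Listing each simplex with vertices in this order, K has dimension 1 with simplices:

  0-simplices (9): A, B, D, E, F, G, J, L, M
  1-simplices (12): AD, AE, BD, BJ, DE, DF, DG, DJ, DL, DM, FG, LM

so the chain groups are C_0 ≅ Z^9, C_1 ≅ Z^12.

The boundary map ∂_1: C_1 → C_0 is given by ∂[p,q] = [q] − [p]. For instance
  ∂DL = L − D.
The resulting 9×12 matrix has rank 8, and its Smith normal form has invariant factors (1,1,1,1,1,1,1,1).

From H_k ≅ ker(∂_k) / im(∂_{k+1}) we obtain:

  H_0: rank C_0 − rank ∂_1 = 9 − 8 = 1, and the invariant factors of ∂_1 are all 1, so H_0 = Z.

H_0 ≅ Z.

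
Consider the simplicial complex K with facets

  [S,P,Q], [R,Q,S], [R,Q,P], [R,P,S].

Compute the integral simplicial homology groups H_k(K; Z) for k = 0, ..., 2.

H_0 ≅ Z,  H_1 = 0,  H_2 ≅ Z.

Fix the vertex order P < Q < R < S and write every simplex with vertices in increasing order. Then dim K = 2 and the simplices of K are:

  0-simplices (4): P, Q, R, S
  1-simplices (6): PQ, PR, PS, QR, QS, RS
  2-simplices (4): PQR, PQS, PRS, QRS

so the chain groups are C_0 ≅ Z^4, C_1 ≅ Z^6, C_2 ≅ Z^4.

Boundary ∂_1: C_1 → C_0 maps an edge to its endpoints' difference, ∂[p,q] = q − p.
As a 4×6 matrix over Z this has rank 3, with invariant factors (1,1,1).

Boundary ∂_2: C_2 → C_1 acts by ∂[p,q,r] = [q,r] − [p,r] + [p,q]. For instance
  ∂PQR = QR − PR + PQ,
  ∂QRS = RS − QS + QR.
This gives a 6×4 integer matrix of rank 3; reducing to Smith normal form yields diagonal entries (1,1,1).

From H_k ≅ ker(∂_k) / im(∂_{k+1}) we obtain:

  H_0: rank C_0 − rank ∂_1 = 4 − 3 = 1, and the invariant factors of ∂_1 are all 1, so H_0 = Z.
  H_1: rank ker ∂_1 − rank ∂_2 = (6 − 3) − 3 = 0, and the invariant factors of ∂_2 are all 1, so H_1 = 0.
  H_2: rank ker ∂_2 − rank ∂_3 = (4 − 3) − 0 = 1, and there is no ∂_3, so H_2 = Z.

As a check, the Euler characteristic is 4 − 6 + 4 = 2, which agrees with 1 − 0 + 1 = 2.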